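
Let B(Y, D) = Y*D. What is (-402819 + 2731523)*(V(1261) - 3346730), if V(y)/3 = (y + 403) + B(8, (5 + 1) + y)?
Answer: -7711107416320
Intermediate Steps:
B(Y, D) = D*Y
V(y) = 1353 + 27*y (V(y) = 3*((y + 403) + ((5 + 1) + y)*8) = 3*((403 + y) + (6 + y)*8) = 3*((403 + y) + (48 + 8*y)) = 3*(451 + 9*y) = 1353 + 27*y)
(-402819 + 2731523)*(V(1261) - 3346730) = (-402819 + 2731523)*((1353 + 27*1261) - 3346730) = 2328704*((1353 + 34047) - 3346730) = 2328704*(35400 - 3346730) = 2328704*(-3311330) = -7711107416320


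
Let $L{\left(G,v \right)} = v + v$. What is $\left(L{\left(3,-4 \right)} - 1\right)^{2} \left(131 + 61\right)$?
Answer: $15552$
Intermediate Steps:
$L{\left(G,v \right)} = 2 v$
$\left(L{\left(3,-4 \right)} - 1\right)^{2} \left(131 + 61\right) = \left(2 \left(-4\right) - 1\right)^{2} \left(131 + 61\right) = \left(-8 - 1\right)^{2} \cdot 192 = \left(-9\right)^{2} \cdot 192 = 81 \cdot 192 = 15552$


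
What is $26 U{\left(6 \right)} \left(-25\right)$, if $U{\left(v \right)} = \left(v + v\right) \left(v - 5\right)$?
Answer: $-7800$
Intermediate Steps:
$U{\left(v \right)} = 2 v \left(-5 + v\right)$
$26 U{\left(6 \right)} \left(-25\right) = 26 \cdot 2 \cdot 6 \left(-5 + 6\right) \left(-25\right) = 26 \cdot 2 \cdot 6 \cdot 1 \left(-25\right) = 26 \cdot 12 \left(-25\right) = 312 \left(-25\right) = -7800$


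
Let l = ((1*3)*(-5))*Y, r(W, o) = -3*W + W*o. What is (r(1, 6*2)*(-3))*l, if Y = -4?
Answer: -1620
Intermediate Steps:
l = 60 (l = ((1*3)*(-5))*(-4) = (3*(-5))*(-4) = -15*(-4) = 60)
(r(1, 6*2)*(-3))*l = ((1*(-3 + 6*2))*(-3))*60 = ((1*(-3 + 12))*(-3))*60 = ((1*9)*(-3))*60 = (9*(-3))*60 = -27*60 = -1620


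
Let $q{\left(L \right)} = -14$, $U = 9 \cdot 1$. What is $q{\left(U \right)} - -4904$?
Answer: $4890$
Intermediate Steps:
$U = 9$
$q{\left(U \right)} - -4904 = -14 - -4904 = -14 + 4904 = 4890$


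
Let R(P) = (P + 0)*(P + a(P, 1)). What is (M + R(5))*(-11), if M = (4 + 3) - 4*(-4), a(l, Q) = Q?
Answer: -583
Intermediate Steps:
M = 23 (M = 7 + 16 = 23)
R(P) = P*(1 + P) (R(P) = (P + 0)*(P + 1) = P*(1 + P))
(M + R(5))*(-11) = (23 + 5*(1 + 5))*(-11) = (23 + 5*6)*(-11) = (23 + 30)*(-11) = 53*(-11) = -583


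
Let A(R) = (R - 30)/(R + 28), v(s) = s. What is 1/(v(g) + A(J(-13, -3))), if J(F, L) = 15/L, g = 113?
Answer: 23/2564 ≈ 0.0089704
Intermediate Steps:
A(R) = (-30 + R)/(28 + R)
1/(v(g) + A(J(-13, -3))) = 1/(113 + (-30 + 15/(-3))/(28 + 15/(-3))) = 1/(113 + (-30 + 15*(-⅓))/(28 + 15*(-⅓))) = 1/(113 + (-30 - 5)/(28 - 5)) = 1/(113 - 35/23) = 1/(2564/23) = 23/2564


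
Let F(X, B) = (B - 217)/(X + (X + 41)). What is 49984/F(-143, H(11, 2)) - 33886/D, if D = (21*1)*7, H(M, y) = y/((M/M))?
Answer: 358577654/6321 ≈ 56728.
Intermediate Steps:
H(M, y) = y (H(M, y) = y/1 = y*1 = y)
D = 147 (D = 21*7 = 147)
F(X, B) = (-217 + B)/(41 + 2*X) (F(X, B) = (-217 + B)/(X + (41 + X)) = (-217 + B)/(41 + 2*X))
49984/F(-143, H(11, 2)) - 33886/D = 49984/(((-217 + 2)/(41 + 2*(-143)))) - 33886/147 = 49984/((-215/(41 - 286))) - 33886*1/147 = 49984/((-215/(-245))) - 33886/147 = 49984/((-1/245*(-215))) - 33886/147 = 49984/(43/49) - 33886/147 = 49984*(49/43) - 33886/147 = 2449216/43 - 33886/147 = 358577654/6321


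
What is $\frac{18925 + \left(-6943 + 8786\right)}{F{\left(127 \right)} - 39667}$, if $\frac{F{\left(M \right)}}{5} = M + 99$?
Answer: $- \frac{20768}{38537} \approx -0.53891$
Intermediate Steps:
$F{\left(M \right)} = 495 + 5 M$ ($F{\left(M \right)} = 5 \left(M + 99\right) = 5 \left(99 + M\right) = 495 + 5 M$)
$\frac{18925 + \left(-6943 + 8786\right)}{F{\left(127 \right)} - 39667} = \frac{18925 + \left(-6943 + 8786\right)}{\left(495 + 5 \cdot 127\right) - 39667} = \frac{18925 + 1843}{\left(495 + 635\right) - 39667} = \frac{20768}{1130 - 39667} = \frac{20768}{-38537} = 20768 \left(- \frac{1}{38537}\right) = - \frac{20768}{38537}$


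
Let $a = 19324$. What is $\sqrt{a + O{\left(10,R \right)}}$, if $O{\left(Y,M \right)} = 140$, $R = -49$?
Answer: $2 \sqrt{4866} \approx 139.51$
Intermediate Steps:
$\sqrt{a + O{\left(10,R \right)}} = \sqrt{19324 + 140} = \sqrt{19464} = 2 \sqrt{4866}$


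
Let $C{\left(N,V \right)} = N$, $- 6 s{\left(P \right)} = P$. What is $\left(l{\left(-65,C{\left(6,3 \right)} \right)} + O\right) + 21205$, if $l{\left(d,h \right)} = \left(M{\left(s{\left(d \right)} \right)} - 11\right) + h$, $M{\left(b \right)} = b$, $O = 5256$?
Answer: $\frac{158801}{6} \approx 26467.0$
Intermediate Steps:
$s{\left(P \right)} = - \frac{P}{6}$
$l{\left(d,h \right)} = -11 + h - \frac{d}{6}$ ($l{\left(d,h \right)} = \left(- \frac{d}{6} - 11\right) + h = \left(-11 - \frac{d}{6}\right) + h = -11 + h - \frac{d}{6}$)
$\left(l{\left(-65,C{\left(6,3 \right)} \right)} + O\right) + 21205 = \left(\left(-11 + 6 - - \frac{65}{6}\right) + 5256\right) + 21205 = \left(\left(-11 + 6 + \frac{65}{6}\right) + 5256\right) + 21205 = \left(\frac{35}{6} + 5256\right) + 21205 = \frac{31571}{6} + 21205 = \frac{158801}{6}$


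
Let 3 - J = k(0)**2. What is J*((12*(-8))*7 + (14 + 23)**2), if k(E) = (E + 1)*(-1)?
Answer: 1394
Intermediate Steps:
k(E) = -1 - E (k(E) = (1 + E)*(-1) = -1 - E)
J = 2 (J = 3 - (-1 - 1*0)**2 = 3 - (-1 + 0)**2 = 3 - 1*(-1)**2 = 3 - 1*1 = 3 - 1 = 2)
J*((12*(-8))*7 + (14 + 23)**2) = 2*((12*(-8))*7 + (14 + 23)**2) = 2*(-96*7 + 37**2) = 2*(-672 + 1369) = 2*697 = 1394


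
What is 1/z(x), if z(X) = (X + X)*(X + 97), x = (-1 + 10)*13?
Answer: 1/50076 ≈ 1.9970e-5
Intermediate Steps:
x = 117 (x = 9*13 = 117)
z(X) = 2*X*(97 + X) (z(X) = (2*X)*(97 + X) = 2*X*(97 + X))
1/z(x) = 1/(2*117*(97 + 117)) = 1/(2*117*214) = 1/50076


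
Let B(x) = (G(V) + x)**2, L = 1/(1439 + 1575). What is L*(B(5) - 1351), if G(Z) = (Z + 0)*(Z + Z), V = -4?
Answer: 9/1507 ≈ 0.0059721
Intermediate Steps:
L = 1/3014 ≈ 0.00033179
G(Z) = 2*Z**2 (G(Z) = Z*(2*Z) = 2*Z**2)
B(x) = (32 + x)**2 (B(x) = (2*(-4)**2 + x)**2 = (2*16 + x)**2 = (32 + x)**2)
L*(B(5) - 1351) = ((32 + 5)**2 - 1351)/3014 = (37**2 - 1351)/3014 = (1369 - 1351)/3014 = (1/3014)*18 = 9/1507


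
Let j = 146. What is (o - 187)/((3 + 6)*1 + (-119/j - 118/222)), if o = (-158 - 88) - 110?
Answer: -8799858/124031 ≈ -70.949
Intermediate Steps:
o = -356 (o = -246 - 110 = -356)
(o - 187)/((3 + 6)*1 + (-119/j - 118/222)) = (-356 - 187)/((3 + 6)*1 + (-119/146 - 118/222)) = -543/(9*1 + (-119*1/146 - 118*1/222)) = -543/(9 + (-119/146 - 59/111)) = -543/(9 - 21823/16206) = -543/124031/16206 = -543*16206/124031 = -8799858/124031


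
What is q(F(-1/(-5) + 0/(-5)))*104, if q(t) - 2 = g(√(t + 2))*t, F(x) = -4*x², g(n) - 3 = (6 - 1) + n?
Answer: 1872/25 - 416*√46/125 ≈ 52.308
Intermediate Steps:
g(n) = 8 + n (g(n) = 3 + ((6 - 1) + n) = 3 + (5 + n) = 8 + n)
q(t) = 2 + t*(8 + √(2 + t)) (q(t) = 2 + (8 + √(t + 2))*t = 2 + (8 + √(2 + t))*t = 2 + t*(8 + √(2 + t)))
q(F(-1/(-5) + 0/(-5)))*104 = (2 + (-4*(-1/(-5) + 0/(-5))²)*(8 + √(2 - 4*(-1/(-5) + 0/(-5))²)))*104 = (2 + (-4*(-1*(-⅕) + 0*(-⅕))²)*(8 + √(2 - 4*(-1*(-⅕) + 0*(-⅕))²)))*104 = (2 + (-4*(⅕ + 0)²)*(8 + √(2 - 4*(⅕ + 0)²)))*104 = (2 + (-4*(⅕)²)*(8 + √(2 - 4*(⅕)²)))*104 = (2 + (-4*1/25)*(8 + √(2 - 4*1/25)))*104 = (2 - 4*(8 + √(2 - 4/25))/25)*104 = (2 - 4*(8 + √(46/25))/25)*104 = (2 - 4*(8 + √46/5)/25)*104 = (2 + (-32/25 - 4*√46/125))*104 = (18/25 - 4*√46/125)*104 = 1872/25 - 416*√46/125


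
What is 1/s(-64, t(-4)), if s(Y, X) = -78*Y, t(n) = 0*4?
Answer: 1/4992 ≈ 0.00020032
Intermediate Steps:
t(n) = 0
1/s(-64, t(-4)) = 1/(-78*(-64)) = 1/4992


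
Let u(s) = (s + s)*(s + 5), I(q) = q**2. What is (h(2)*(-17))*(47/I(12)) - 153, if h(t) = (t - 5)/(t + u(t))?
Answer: -219521/1440 ≈ -152.45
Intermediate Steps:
u(s) = 2*s*(5 + s) (u(s) = (2*s)*(5 + s) = 2*s*(5 + s))
h(t) = (-5 + t)/(t + 2*t*(5 + t)) (h(t) = (t - 5)/(t + 2*t*(5 + t)) = (-5 + t)/(t + 2*t*(5 + t)))
(h(2)*(-17))*(47/I(12)) - 153 = (((-5 + 2)/(2*(11 + 2*2)))*(-17))*(47/(12**2)) - 153 = (((1/2)*(-3)/(11 + 4))*(-17))*(47/144) - 153 = (((1/2)*(-3)/15)*(-17))*(47*(1/144)) - 153 = (((1/2)*(1/15)*(-3))*(-17))*(47/144) - 153 = -1/10*(-17)*(47/144) - 153 = (17/10)*(47/144) - 153 = 799/1440 - 153 = -219521/1440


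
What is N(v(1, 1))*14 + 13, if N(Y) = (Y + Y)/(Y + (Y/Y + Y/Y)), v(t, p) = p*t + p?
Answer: 27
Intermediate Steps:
v(t, p) = p + p*t
N(Y) = 2*Y/(2 + Y) (N(Y) = (2*Y)/(Y + (1 + 1)) = (2*Y)/(Y + 2) = (2*Y)/(2 + Y) = 2*Y/(2 + Y))
N(v(1, 1))*14 + 13 = (2*(1*(1 + 1))/(2 + 1*(1 + 1)))*14 + 13 = (2*(1*2)/(2 + 1*2))*14 + 13 = (2*2/(2 + 2))*14 + 13 = (2*2/4)*14 + 13 = (2*2*(¼))*14 + 13 = 1*14 + 13 = 14 + 13 = 27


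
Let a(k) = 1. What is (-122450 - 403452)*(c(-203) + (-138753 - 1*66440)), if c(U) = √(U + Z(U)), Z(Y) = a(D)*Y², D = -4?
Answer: 107911409086 - 525902*√41006 ≈ 1.0780e+11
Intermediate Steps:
Z(Y) = Y² (Z(Y) = 1*Y² = Y²)
c(U) = √(U + U²)
(-122450 - 403452)*(c(-203) + (-138753 - 1*66440)) = (-122450 - 403452)*(√(-203*(1 - 203)) + (-138753 - 1*66440)) = -525902*(√(-203*(-202)) + (-138753 - 66440)) = -525902*(√41006 - 205193) = -525902*(-205193 + √41006) = 107911409086 - 525902*√41006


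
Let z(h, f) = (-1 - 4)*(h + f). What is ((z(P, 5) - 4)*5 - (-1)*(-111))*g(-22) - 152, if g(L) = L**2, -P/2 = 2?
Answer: -75656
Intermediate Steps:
P = -4 (P = -2*2 = -4)
z(h, f) = -5*f - 5*h (z(h, f) = -5*(f + h) = -5*f - 5*h)
((z(P, 5) - 4)*5 - (-1)*(-111))*g(-22) - 152 = (((-5*5 - 5*(-4)) - 4)*5 - (-1)*(-111))*(-22)**2 - 152 = (((-25 + 20) - 4)*5 - 1*111)*484 - 152 = ((-5 - 4)*5 - 111)*484 - 152 = (-9*5 - 111)*484 - 152 = (-45 - 111)*484 - 152 = -156*484 - 152 = -75504 - 152 = -75656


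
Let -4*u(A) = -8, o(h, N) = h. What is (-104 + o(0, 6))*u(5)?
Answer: -208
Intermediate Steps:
u(A) = 2 (u(A) = -1/4*(-8) = 2)
(-104 + o(0, 6))*u(5) = (-104 + 0)*2 = -104*2 = -208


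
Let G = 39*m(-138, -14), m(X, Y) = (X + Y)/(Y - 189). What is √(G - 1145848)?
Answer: 8*I*√737781982/203 ≈ 1070.4*I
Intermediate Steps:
m(X, Y) = (X + Y)/(-189 + Y)
G = 5928/203 (G = 39*((-138 - 14)/(-189 - 14)) = 39*(-152/(-203)) = 39*(-1/203*(-152)) = 39*(152/203) = 5928/203 ≈ 29.202)
√(G - 1145848) = √(5928/203 - 1145848) = √(-232601216/203) = 8*I*√737781982/203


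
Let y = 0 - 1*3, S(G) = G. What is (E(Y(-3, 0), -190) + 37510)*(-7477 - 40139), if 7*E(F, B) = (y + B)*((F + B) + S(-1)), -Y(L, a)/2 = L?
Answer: -14202662400/7 ≈ -2.0290e+9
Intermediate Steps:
y = -3 (y = 0 - 3 = -3)
Y(L, a) = -2*L
E(F, B) = (-3 + B)*(-1 + B + F)/7 (E(F, B) = ((-3 + B)*((F + B) - 1))/7 = ((-3 + B)*((B + F) - 1))/7 = ((-3 + B)*(-1 + B + F))/7 = (-3 + B)*(-1 + B + F)/7)
(E(Y(-3, 0), -190) + 37510)*(-7477 - 40139) = ((3/7 - 4/7*(-190) - (-6)*(-3)/7 + (⅐)*(-190)² + (⅐)*(-190)*(-2*(-3))) + 37510)*(-7477 - 40139) = ((3/7 + 760/7 - 3/7*6 + (⅐)*36100 + (⅐)*(-190)*6) + 37510)*(-47616) = ((3/7 + 760/7 - 18/7 + 36100/7 - 1140/7) + 37510)*(-47616) = (35705/7 + 37510)*(-47616) = (298275/7)*(-47616) = -14202662400/7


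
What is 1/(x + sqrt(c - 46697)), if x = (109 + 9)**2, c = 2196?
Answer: 13924/193922277 - I*sqrt(44501)/193922277 ≈ 7.1802e-5 - 1.0878e-6*I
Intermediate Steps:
x = 13924 (x = 118**2 = 13924)
1/(x + sqrt(c - 46697)) = 1/(13924 + sqrt(2196 - 46697)) = 1/(13924 + sqrt(-44501)) = 1/(13924 + I*sqrt(44501))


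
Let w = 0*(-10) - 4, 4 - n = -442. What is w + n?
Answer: 442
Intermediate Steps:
n = 446 (n = 4 - 1*(-442) = 4 + 442 = 446)
w = -4 (w = 0 - 4 = -4)
w + n = -4 + 446 = 442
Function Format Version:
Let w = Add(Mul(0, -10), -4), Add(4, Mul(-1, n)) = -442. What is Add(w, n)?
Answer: 442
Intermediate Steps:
n = 446 (n = Add(4, Mul(-1, -442)) = Add(4, 442) = 446)
w = -4 (w = Add(0, -4) = -4)
Add(w, n) = Add(-4, 446) = 442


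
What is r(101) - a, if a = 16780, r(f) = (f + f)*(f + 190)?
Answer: 42002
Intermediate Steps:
r(f) = 2*f*(190 + f) (r(f) = (2*f)*(190 + f) = 2*f*(190 + f))
r(101) - a = 2*101*(190 + 101) - 1*16780 = 2*101*291 - 16780 = 58782 - 16780 = 42002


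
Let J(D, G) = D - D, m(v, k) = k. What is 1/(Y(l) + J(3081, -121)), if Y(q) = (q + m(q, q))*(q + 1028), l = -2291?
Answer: 1/5787066 ≈ 1.7280e-7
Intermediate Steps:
Y(q) = 2*q*(1028 + q) (Y(q) = (q + q)*(q + 1028) = (2*q)*(1028 + q) = 2*q*(1028 + q))
J(D, G) = 0
1/(Y(l) + J(3081, -121)) = 1/(2*(-2291)*(1028 - 2291) + 0) = 1/(2*(-2291)*(-1263) + 0) = 1/(5787066 + 0) = 1/5787066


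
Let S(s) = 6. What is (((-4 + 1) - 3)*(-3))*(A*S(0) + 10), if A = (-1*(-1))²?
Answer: 288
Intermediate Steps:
A = 1 (A = 1² = 1)
(((-4 + 1) - 3)*(-3))*(A*S(0) + 10) = (((-4 + 1) - 3)*(-3))*(1*6 + 10) = ((-3 - 3)*(-3))*(6 + 10) = -6*(-3)*16 = 18*16 = 288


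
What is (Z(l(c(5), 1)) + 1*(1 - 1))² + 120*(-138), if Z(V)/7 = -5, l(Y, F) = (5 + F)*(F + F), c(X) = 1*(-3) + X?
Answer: -15335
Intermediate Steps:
c(X) = -3 + X
l(Y, F) = 2*F*(5 + F) (l(Y, F) = (5 + F)*(2*F) = 2*F*(5 + F))
Z(V) = -35 (Z(V) = 7*(-5) = -35)
(Z(l(c(5), 1)) + 1*(1 - 1))² + 120*(-138) = (-35 + 1*(1 - 1))² + 120*(-138) = (-35 + 1*0)² - 16560 = (-35 + 0)² - 16560 = (-35)² - 16560 = 1225 - 16560 = -15335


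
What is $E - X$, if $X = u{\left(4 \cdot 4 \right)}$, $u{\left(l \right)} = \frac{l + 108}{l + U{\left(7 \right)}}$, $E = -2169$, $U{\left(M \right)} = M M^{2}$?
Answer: $- \frac{778795}{359} \approx -2169.3$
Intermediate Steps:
$U{\left(M \right)} = M^{3}$
$u{\left(l \right)} = \frac{108 + l}{343 + l}$ ($u{\left(l \right)} = \frac{l + 108}{l + 7^{3}} = \frac{108 + l}{l + 343} = \frac{108 + l}{343 + l}$)
$X = \frac{124}{359}$ ($X = \frac{108 + 4 \cdot 4}{343 + 4 \cdot 4} = \frac{108 + 16}{343 + 16} = \frac{1}{359} \cdot 124 = \frac{124}{359} \approx 0.3454$)
$E - X = -2169 - \frac{124}{359} = - \frac{778795}{359}$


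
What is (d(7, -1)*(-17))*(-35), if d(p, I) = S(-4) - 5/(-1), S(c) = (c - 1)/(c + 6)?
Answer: 2975/2 ≈ 1487.5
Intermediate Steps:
S(c) = (-1 + c)/(6 + c)
d(p, I) = 5/2 (d(p, I) = (-1 - 4)/(6 - 4) - 5/(-1) = -5/2 - 5*(-1) = (½)*(-5) - 1*(-5) = -5/2 + 5 = 5/2)
(d(7, -1)*(-17))*(-35) = ((5/2)*(-17))*(-35) = -85/2*(-35) = 2975/2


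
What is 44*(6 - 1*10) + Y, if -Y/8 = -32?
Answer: 80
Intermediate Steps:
Y = 256 (Y = -8*(-32) = 256)
44*(6 - 1*10) + Y = 44*(6 - 1*10) + 256 = 44*(6 - 10) + 256 = 44*(-4) + 256 = -176 + 256 = 80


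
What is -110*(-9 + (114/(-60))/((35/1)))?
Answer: 34859/35 ≈ 995.97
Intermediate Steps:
-110*(-9 + (114/(-60))/((35/1))) = -110*(-9 + (114*(-1/60))/((35*1))) = -110*(-9 - 19/10/35) = -110*(-9 - 19/10*1/35) = -110*(-9 - 19/350) = -110*(-3169/350) = 34859/35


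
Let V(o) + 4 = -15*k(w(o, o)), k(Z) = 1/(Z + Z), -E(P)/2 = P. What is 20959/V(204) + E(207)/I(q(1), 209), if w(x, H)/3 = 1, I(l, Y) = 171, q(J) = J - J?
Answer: -797040/247 ≈ -3226.9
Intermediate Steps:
q(J) = 0
E(P) = -2*P
w(x, H) = 3 (w(x, H) = 3*1 = 3)
k(Z) = 1/(2*Z)
V(o) = -13/2 (V(o) = -4 - 15/(2*3) = -4 - 15*⅙ = -4 - 5/2 = -13/2)
20959/V(204) + E(207)/I(q(1), 209) = 20959/(-13/2) - 2*207/171 = 20959*(-2/13) - 414*1/171 = -41918/13 - 46/19 = -797040/247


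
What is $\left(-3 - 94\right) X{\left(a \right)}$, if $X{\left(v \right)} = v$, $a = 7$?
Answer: $-679$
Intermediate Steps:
$\left(-3 - 94\right) X{\left(a \right)} = \left(-3 - 94\right) 7 = \left(-97\right) 7 = -679$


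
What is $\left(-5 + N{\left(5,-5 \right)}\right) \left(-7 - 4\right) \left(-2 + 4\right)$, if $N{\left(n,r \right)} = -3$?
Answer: $176$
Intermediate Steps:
$\left(-5 + N{\left(5,-5 \right)}\right) \left(-7 - 4\right) \left(-2 + 4\right) = \left(-5 - 3\right) \left(-7 - 4\right) \left(-2 + 4\right) = - 8 \left(\left(-11\right) 2\right) = \left(-8\right) \left(-22\right) = 176$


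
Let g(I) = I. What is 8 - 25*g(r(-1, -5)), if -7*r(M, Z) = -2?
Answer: 6/7 ≈ 0.85714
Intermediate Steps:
r(M, Z) = 2/7 (r(M, Z) = -⅐*(-2) = 2/7)
8 - 25*g(r(-1, -5)) = 8 - 25*2/7 = 8 - 50/7 = 6/7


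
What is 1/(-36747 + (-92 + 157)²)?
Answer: -1/32522 ≈ -3.0748e-5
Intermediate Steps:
1/(-36747 + (-92 + 157)²) = 1/(-36747 + 65²) = 1/(-36747 + 4225) = 1/(-32522) = -1/32522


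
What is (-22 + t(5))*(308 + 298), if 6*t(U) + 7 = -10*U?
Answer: -19089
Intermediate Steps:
t(U) = -7/6 - 5*U/3 (t(U) = -7/6 + (-10*U)/6 = -7/6 - 5*U/3)
(-22 + t(5))*(308 + 298) = (-22 + (-7/6 - 5/3*5))*(308 + 298) = (-22 + (-7/6 - 25/3))*606 = (-22 - 19/2)*606 = -63/2*606 = -19089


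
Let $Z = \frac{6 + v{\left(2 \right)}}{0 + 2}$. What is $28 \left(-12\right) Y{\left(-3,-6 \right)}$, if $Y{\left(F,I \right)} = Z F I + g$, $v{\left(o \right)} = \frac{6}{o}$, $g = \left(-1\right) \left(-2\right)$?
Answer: $-27888$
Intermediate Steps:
$g = 2$
$Z = \frac{9}{2}$ ($Z = \frac{6 + \frac{6}{2}}{0 + 2} = \frac{6 + 6 \cdot \frac{1}{2}}{2} = \left(6 + 3\right) \frac{1}{2} = 9 \cdot \frac{1}{2} = \frac{9}{2} \approx 4.5$)
$Y{\left(F,I \right)} = 2 + \frac{9 F I}{2}$ ($Y{\left(F,I \right)} = \frac{9 F}{2} I + 2 = \frac{9 F I}{2} + 2 = 2 + \frac{9 F I}{2}$)
$28 \left(-12\right) Y{\left(-3,-6 \right)} = 28 \left(-12\right) \left(2 + \frac{9}{2} \left(-3\right) \left(-6\right)\right) = - 336 \left(2 + 81\right) = \left(-336\right) 83 = -27888$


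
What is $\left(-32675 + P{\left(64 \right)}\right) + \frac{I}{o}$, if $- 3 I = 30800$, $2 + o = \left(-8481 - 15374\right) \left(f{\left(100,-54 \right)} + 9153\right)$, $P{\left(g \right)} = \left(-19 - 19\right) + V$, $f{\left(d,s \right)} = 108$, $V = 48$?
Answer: $- \frac{21649168749415}{662763471} \approx -32665.0$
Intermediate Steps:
$P{\left(g \right)} = 10$ ($P{\left(g \right)} = \left(-19 - 19\right) + 48 = -38 + 48 = 10$)
$o = -220921157$ ($o = -2 + \left(-8481 - 15374\right) \left(108 + 9153\right) = -2 - 220921155 = -220921157$)
$I = - \frac{30800}{3}$ ($I = \left(- \frac{1}{3}\right) 30800 = - \frac{30800}{3} \approx -10267.0$)
$\left(-32675 + P{\left(64 \right)}\right) + \frac{I}{o} = \left(-32675 + 10\right) - \frac{30800}{3 \left(-220921157\right)} = -32665 - - \frac{30800}{662763471} = -32665 + \frac{30800}{662763471} = - \frac{21649168749415}{662763471}$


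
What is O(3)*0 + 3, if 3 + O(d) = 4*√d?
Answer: 3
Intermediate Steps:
O(d) = -3 + 4*√d
O(3)*0 + 3 = (-3 + 4*√3)*0 + 3 = 0 + 3 = 3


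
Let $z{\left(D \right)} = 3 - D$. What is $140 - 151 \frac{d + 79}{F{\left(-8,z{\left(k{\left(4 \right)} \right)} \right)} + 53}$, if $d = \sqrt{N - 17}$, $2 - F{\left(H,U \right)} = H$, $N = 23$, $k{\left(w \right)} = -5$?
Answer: $- \frac{3109}{63} - \frac{151 \sqrt{6}}{63} \approx -55.22$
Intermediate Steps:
$F{\left(H,U \right)} = 2 - H$
$d = \sqrt{6}$ ($d = \sqrt{23 - 17} = \sqrt{6} \approx 2.4495$)
$140 - 151 \frac{d + 79}{F{\left(-8,z{\left(k{\left(4 \right)} \right)} \right)} + 53} = 140 - 151 \frac{\sqrt{6} + 79}{\left(2 - -8\right) + 53} = 140 - 151 \frac{79 + \sqrt{6}}{\left(2 + 8\right) + 53} = 140 - 151 \frac{79 + \sqrt{6}}{10 + 53} = 140 - 151 \frac{79 + \sqrt{6}}{63} = 140 - 151 \left(79 + \sqrt{6}\right) \frac{1}{63} = 140 - 151 \left(\frac{79}{63} + \frac{\sqrt{6}}{63}\right) = 140 - \left(\frac{11929}{63} + \frac{151 \sqrt{6}}{63}\right) = - \frac{3109}{63} - \frac{151 \sqrt{6}}{63}$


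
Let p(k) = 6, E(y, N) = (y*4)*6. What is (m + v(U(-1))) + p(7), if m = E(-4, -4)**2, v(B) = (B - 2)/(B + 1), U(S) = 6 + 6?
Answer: 119896/13 ≈ 9222.8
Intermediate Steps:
E(y, N) = 24*y (E(y, N) = (4*y)*6 = 24*y)
U(S) = 12
v(B) = (-2 + B)/(1 + B)
m = 9216 (m = (24*(-4))**2 = (-96)**2 = 9216)
(m + v(U(-1))) + p(7) = (9216 + (-2 + 12)/(1 + 12)) + 6 = (9216 + 10/13) + 6 = 119818/13 + 6 = 119896/13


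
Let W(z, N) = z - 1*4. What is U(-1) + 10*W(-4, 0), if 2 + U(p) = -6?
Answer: -88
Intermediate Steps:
U(p) = -8 (U(p) = -2 - 6 = -8)
W(z, N) = -4 + z (W(z, N) = z - 4 = -4 + z)
U(-1) + 10*W(-4, 0) = -8 + 10*(-4 - 4) = -8 + 10*(-8) = -8 - 80 = -88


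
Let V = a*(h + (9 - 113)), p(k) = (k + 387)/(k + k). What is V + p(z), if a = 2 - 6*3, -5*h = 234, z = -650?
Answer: 3136903/1300 ≈ 2413.0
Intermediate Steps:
h = -234/5 (h = -⅕*234 = -234/5 ≈ -46.800)
a = -16 (a = 2 - 18 = -16)
p(k) = (387 + k)/(2*k) (p(k) = (387 + k)/((2*k)) = (387 + k)*(1/(2*k)) = (387 + k)/(2*k))
V = 12064/5 (V = -16*(-234/5 + (9 - 113)) = -16*(-234/5 - 104) = -16*(-754/5) = 12064/5 ≈ 2412.8)
V + p(z) = 12064/5 + (½)*(387 - 650)/(-650) = 12064/5 + (½)*(-1/650)*(-263) = 12064/5 + 263/1300 = 3136903/1300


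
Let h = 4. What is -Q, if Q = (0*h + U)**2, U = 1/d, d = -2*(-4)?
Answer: -1/64 ≈ -0.015625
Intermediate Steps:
d = 8
U = 1/8 ≈ 0.12500
Q = 1/64 (Q = (0*4 + 1/8)**2 = (0 + 1/8)**2 = (1/8)**2 = 1/64 ≈ 0.015625)
-Q = -1*1/64 = -1/64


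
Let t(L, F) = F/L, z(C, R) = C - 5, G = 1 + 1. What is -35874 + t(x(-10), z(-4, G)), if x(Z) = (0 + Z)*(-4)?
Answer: -1434969/40 ≈ -35874.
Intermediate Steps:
G = 2
x(Z) = -4*Z (x(Z) = Z*(-4) = -4*Z)
z(C, R) = -5 + C
-35874 + t(x(-10), z(-4, G)) = -35874 + (-5 - 4)/((-4*(-10))) = -35874 - 9/40 = -1434969/40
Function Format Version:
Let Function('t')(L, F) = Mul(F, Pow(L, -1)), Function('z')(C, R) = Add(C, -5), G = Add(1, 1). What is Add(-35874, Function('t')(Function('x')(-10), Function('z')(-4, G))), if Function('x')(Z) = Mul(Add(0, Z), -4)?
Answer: Rational(-1434969, 40) ≈ -35874.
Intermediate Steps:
G = 2
Function('x')(Z) = Mul(-4, Z) (Function('x')(Z) = Mul(Z, -4) = Mul(-4, Z))
Function('z')(C, R) = Add(-5, C)
Add(-35874, Function('t')(Function('x')(-10), Function('z')(-4, G))) = Add(-35874, Mul(Add(-5, -4), Pow(Mul(-4, -10), -1))) = Add(-35874, Mul(-9, Pow(40, -1))) = Add(-35874, Mul(-9, Rational(1, 40))) = Add(-35874, Rational(-9, 40)) = Rational(-1434969, 40)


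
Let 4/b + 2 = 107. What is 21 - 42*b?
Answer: 97/5 ≈ 19.400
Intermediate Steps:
b = 4/105 (b = 4/(-2 + 107) = 4/105 ≈ 0.038095)
21 - 42*b = 21 - 42*4/105 = 21 - 8/5 = 97/5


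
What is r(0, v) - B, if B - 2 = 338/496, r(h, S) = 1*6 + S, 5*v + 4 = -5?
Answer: 1883/1240 ≈ 1.5185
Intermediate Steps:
v = -9/5 (v = -⅘ + (⅕)*(-5) = -⅘ - 1 = -9/5 ≈ -1.8000)
r(h, S) = 6 + S
B = 665/248 (B = 2 + 338/496 = 2 + 338*(1/496) = 2 + 169/248 = 665/248 ≈ 2.6814)
r(0, v) - B = (6 - 9/5) - 1*665/248 = 21/5 - 665/248 = 1883/1240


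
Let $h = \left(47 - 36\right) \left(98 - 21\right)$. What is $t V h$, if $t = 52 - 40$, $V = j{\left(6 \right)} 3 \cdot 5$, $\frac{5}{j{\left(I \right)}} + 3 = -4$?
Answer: $-108900$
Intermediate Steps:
$j{\left(I \right)} = - \frac{5}{7}$ ($j{\left(I \right)} = \frac{5}{-3 - 4} = \frac{5}{-7} = 5 \left(- \frac{1}{7}\right) = - \frac{5}{7}$)
$V = - \frac{75}{7}$ ($V = \left(- \frac{5}{7}\right) 3 \cdot 5 = \left(- \frac{15}{7}\right) 5 = - \frac{75}{7} \approx -10.714$)
$t = 12$
$h = 847$ ($h = 11 \cdot 77 = 847$)
$t V h = 12 \left(- \frac{75}{7}\right) 847 = \left(- \frac{900}{7}\right) 847 = -108900$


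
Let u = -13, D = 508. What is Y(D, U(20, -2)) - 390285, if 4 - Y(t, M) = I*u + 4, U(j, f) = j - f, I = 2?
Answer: -390259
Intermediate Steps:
Y(t, M) = 26 (Y(t, M) = 4 - (2*(-13) + 4) = 4 - (-26 + 4) = 4 - 1*(-22) = 4 + 22 = 26)
Y(D, U(20, -2)) - 390285 = 26 - 390285 = -390259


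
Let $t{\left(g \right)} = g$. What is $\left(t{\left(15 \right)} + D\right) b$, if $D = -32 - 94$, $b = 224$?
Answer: $-24864$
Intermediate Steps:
$D = -126$
$\left(t{\left(15 \right)} + D\right) b = \left(15 - 126\right) 224 = \left(-111\right) 224 = -24864$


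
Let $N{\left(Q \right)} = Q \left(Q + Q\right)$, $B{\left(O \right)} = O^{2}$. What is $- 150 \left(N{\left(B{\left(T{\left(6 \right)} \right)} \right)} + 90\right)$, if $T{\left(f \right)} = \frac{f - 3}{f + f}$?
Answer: $- \frac{864075}{64} \approx -13501.0$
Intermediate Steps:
$T{\left(f \right)} = \frac{-3 + f}{2 f}$
$N{\left(Q \right)} = 2 Q^{2}$ ($N{\left(Q \right)} = Q 2 Q = 2 Q^{2}$)
$- 150 \left(N{\left(B{\left(T{\left(6 \right)} \right)} \right)} + 90\right) = - 150 \left(2 \left(\left(\frac{-3 + 6}{2 \cdot 6}\right)^{2}\right)^{2} + 90\right) = - 150 \left(2 \left(\left(\frac{1}{2} \cdot \frac{1}{6} \cdot 3\right)^{2}\right)^{2} + 90\right) = - 150 \left(2 \left(\left(\frac{1}{4}\right)^{2}\right)^{2} + 90\right) = - 150 \left(\frac{2}{256} + 90\right) = - 150 \left(2 \cdot \frac{1}{256} + 90\right) = - 150 \left(\frac{1}{128} + 90\right) = \left(-150\right) \frac{11521}{128} = - \frac{864075}{64}$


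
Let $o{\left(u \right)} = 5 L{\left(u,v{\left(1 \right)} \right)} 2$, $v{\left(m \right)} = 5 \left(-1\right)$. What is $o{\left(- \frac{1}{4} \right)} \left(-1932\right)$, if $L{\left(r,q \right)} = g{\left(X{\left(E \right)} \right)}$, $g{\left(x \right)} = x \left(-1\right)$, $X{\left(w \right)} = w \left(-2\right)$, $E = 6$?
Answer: $-231840$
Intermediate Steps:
$v{\left(m \right)} = -5$
$X{\left(w \right)} = - 2 w$
$g{\left(x \right)} = - x$
$L{\left(r,q \right)} = 12$ ($L{\left(r,q \right)} = - \left(-2\right) 6 = \left(-1\right) \left(-12\right) = 12$)
$o{\left(u \right)} = 120$ ($o{\left(u \right)} = 5 \cdot 12 \cdot 2 = 60 \cdot 2 = 120$)
$o{\left(- \frac{1}{4} \right)} \left(-1932\right) = 120 \left(-1932\right) = -231840$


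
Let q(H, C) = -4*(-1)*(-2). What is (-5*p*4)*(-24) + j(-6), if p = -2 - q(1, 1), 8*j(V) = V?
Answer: 11517/4 ≈ 2879.3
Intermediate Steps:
j(V) = V/8
q(H, C) = -8 (q(H, C) = 4*(-2) = -8)
p = 6 (p = -2 - 1*(-8) = -2 + 8 = 6)
(-5*p*4)*(-24) + j(-6) = (-5*6*4)*(-24) + (⅛)*(-6) = -30*4*(-24) - ¾ = -120*(-24) - ¾ = 2880 - ¾ = 11517/4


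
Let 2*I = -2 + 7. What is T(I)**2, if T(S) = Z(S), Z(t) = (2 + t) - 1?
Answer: 49/4 ≈ 12.250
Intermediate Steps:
Z(t) = 1 + t
I = 5/2 (I = (-2 + 7)/2 = (1/2)*5 = 5/2 ≈ 2.5000)
T(S) = 1 + S
T(I)**2 = (1 + 5/2)**2 = (7/2)**2 = 49/4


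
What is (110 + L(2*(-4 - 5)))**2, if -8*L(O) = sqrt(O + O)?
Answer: 193591/16 - 165*I ≈ 12099.0 - 165.0*I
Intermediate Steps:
L(O) = -sqrt(2)*sqrt(O)/8 (L(O) = -sqrt(O + O)/8 = -sqrt(2)*sqrt(O)/8)
(110 + L(2*(-4 - 5)))**2 = (110 - sqrt(2)*sqrt(2*(-4 - 5))/8)**2 = (110 - sqrt(2)*sqrt(2*(-9))/8)**2 = (110 - sqrt(2)*sqrt(-18)/8)**2 = (110 - sqrt(2)*3*I*sqrt(2)/8)**2 = (110 - 3*I/4)**2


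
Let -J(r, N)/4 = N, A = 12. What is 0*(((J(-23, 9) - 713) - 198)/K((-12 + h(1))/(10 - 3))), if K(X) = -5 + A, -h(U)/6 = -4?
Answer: 0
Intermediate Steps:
J(r, N) = -4*N
h(U) = 24 (h(U) = -6*(-4) = 24)
K(X) = 7 (K(X) = -5 + 12 = 7)
0*(((J(-23, 9) - 713) - 198)/K((-12 + h(1))/(10 - 3))) = 0*(((-4*9 - 713) - 198)/7) = 0*(((-36 - 713) - 198)*(⅐)) = 0*((-749 - 198)*(⅐)) = 0*(-947*⅐) = 0*(-947/7) = 0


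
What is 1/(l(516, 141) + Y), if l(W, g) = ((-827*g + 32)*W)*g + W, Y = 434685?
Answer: -1/8481095499 ≈ -1.1791e-10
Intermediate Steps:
l(W, g) = W + W*g*(32 - 827*g) (l(W, g) = ((32 - 827*g)*W)*g + W = (W*(32 - 827*g))*g + W = W*g*(32 - 827*g) + W = W + W*g*(32 - 827*g))
1/(l(516, 141) + Y) = 1/(516*(1 - 827*141² + 32*141) + 434685) = 1/(516*(1 - 827*19881 + 4512) + 434685) = 1/(516*(1 - 16441587 + 4512) + 434685) = 1/(516*(-16437074) + 434685) = 1/(-8481530184 + 434685) = 1/(-8481095499) = -1/8481095499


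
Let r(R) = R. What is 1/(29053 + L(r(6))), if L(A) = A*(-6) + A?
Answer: 1/29023 ≈ 3.4455e-5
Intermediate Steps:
L(A) = -5*A (L(A) = -6*A + A = -5*A)
1/(29053 + L(r(6))) = 1/(29053 - 5*6) = 1/(29053 - 30) = 1/29023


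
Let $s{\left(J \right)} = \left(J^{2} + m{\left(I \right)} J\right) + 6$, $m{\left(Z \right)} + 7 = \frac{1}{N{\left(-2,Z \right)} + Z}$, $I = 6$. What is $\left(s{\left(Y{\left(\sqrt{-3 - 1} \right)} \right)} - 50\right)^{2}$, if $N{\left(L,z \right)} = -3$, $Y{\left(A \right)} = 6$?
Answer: $2304$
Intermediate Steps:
$m{\left(Z \right)} = -7 + \frac{1}{-3 + Z}$
$s{\left(J \right)} = 6 + J^{2} - \frac{20 J}{3}$ ($s{\left(J \right)} = \left(J^{2} + \frac{22 - 42}{-3 + 6} J\right) + 6 = \left(J^{2} + \frac{22 - 42}{3} J\right) + 6 = \left(J^{2} + \frac{1}{3} \left(-20\right) J\right) + 6 = \left(J^{2} - \frac{20 J}{3}\right) + 6 = 6 + J^{2} - \frac{20 J}{3}$)
$\left(s{\left(Y{\left(\sqrt{-3 - 1} \right)} \right)} - 50\right)^{2} = \left(\left(6 + 6^{2} - 40\right) - 50\right)^{2} = \left(\left(6 + 36 - 40\right) - 50\right)^{2} = \left(2 - 50\right)^{2} = \left(-48\right)^{2} = 2304$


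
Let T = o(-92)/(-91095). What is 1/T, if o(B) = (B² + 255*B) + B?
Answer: 91095/15088 ≈ 6.0376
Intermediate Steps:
o(B) = B² + 256*B
T = 15088/91095 (T = -92*(256 - 92)/(-91095) = -92*164*(-1/91095) = -15088*(-1/91095) = 15088/91095 ≈ 0.16563)
1/T = 1/(15088/91095) = 91095/15088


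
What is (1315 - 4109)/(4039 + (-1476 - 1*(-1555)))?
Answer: -1397/2059 ≈ -0.67848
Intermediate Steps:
(1315 - 4109)/(4039 + (-1476 - 1*(-1555))) = -2794/(4039 + (-1476 + 1555)) = -2794/(4039 + 79) = -2794/4118 = -2794*1/4118 = -1397/2059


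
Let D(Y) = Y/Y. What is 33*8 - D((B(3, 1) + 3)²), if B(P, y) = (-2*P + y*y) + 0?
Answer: 263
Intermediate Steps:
B(P, y) = y² - 2*P (B(P, y) = (-2*P + y²) + 0 = (y² - 2*P) + 0 = y² - 2*P)
D(Y) = 1
33*8 - D((B(3, 1) + 3)²) = 33*8 - 1*1 = 264 - 1 = 263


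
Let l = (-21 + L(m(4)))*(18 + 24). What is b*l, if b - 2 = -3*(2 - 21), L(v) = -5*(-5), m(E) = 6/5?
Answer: 9912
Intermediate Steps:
m(E) = 6/5 (m(E) = 6*(⅕) = 6/5)
L(v) = 25
b = 59 (b = 2 - 3*(2 - 21) = 2 - 3*(-19) = 2 + 57 = 59)
l = 168 (l = (-21 + 25)*(18 + 24) = 4*42 = 168)
b*l = 59*168 = 9912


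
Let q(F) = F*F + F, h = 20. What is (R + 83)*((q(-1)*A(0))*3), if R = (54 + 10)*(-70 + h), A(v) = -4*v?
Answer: 0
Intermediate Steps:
q(F) = F + F² (q(F) = F² + F = F + F²)
R = -3200 (R = (54 + 10)*(-70 + 20) = 64*(-50) = -3200)
(R + 83)*((q(-1)*A(0))*3) = (-3200 + 83)*(((-(1 - 1))*(-4*0))*3) = -3117*-1*0*0*3 = -3117*0*0*3 = -0*3 = -3117*0 = 0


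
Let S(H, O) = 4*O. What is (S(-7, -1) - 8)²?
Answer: 144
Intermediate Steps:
(S(-7, -1) - 8)² = (4*(-1) - 8)² = (-4 - 8)² = (-12)² = 144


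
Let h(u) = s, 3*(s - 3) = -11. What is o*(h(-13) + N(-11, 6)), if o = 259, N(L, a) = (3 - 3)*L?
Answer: -518/3 ≈ -172.67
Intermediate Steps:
s = -⅔ (s = 3 + (⅓)*(-11) = 3 - 11/3 = -⅔ ≈ -0.66667)
N(L, a) = 0 (N(L, a) = 0*L = 0)
h(u) = -⅔
o*(h(-13) + N(-11, 6)) = 259*(-⅔ + 0) = 259*(-⅔) = -518/3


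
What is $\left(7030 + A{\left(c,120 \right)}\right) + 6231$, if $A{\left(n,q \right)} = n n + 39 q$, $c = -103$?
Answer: $28550$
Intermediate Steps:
$A{\left(n,q \right)} = n^{2} + 39 q$
$\left(7030 + A{\left(c,120 \right)}\right) + 6231 = \left(7030 + \left(\left(-103\right)^{2} + 39 \cdot 120\right)\right) + 6231 = \left(7030 + \left(10609 + 4680\right)\right) + 6231 = \left(7030 + 15289\right) + 6231 = 22319 + 6231 = 28550$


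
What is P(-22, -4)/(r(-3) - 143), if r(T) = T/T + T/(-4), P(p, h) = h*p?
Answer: -352/565 ≈ -0.62301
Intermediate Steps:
r(T) = 1 - T/4 (r(T) = 1 + T*(-1/4) = 1 - T/4)
P(-22, -4)/(r(-3) - 143) = (-4*(-22))/((1 - 1/4*(-3)) - 143) = 88/((1 + 3/4) - 143) = 88/(7/4 - 143) = 88/(-565/4) = -4/565*88 = -352/565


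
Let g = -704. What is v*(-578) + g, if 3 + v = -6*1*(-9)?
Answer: -30182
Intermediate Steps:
v = 51 (v = -3 - 6*1*(-9) = -3 - 6*(-9) = -3 + 54 = 51)
v*(-578) + g = 51*(-578) - 704 = -29478 - 704 = -30182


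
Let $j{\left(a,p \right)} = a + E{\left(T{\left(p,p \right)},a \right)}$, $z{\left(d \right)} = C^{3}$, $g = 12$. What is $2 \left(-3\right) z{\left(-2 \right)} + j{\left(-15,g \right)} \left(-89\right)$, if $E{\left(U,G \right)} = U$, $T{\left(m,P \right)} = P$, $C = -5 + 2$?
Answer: $429$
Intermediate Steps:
$C = -3$
$z{\left(d \right)} = -27$ ($z{\left(d \right)} = \left(-3\right)^{3} = -27$)
$j{\left(a,p \right)} = a + p$
$2 \left(-3\right) z{\left(-2 \right)} + j{\left(-15,g \right)} \left(-89\right) = 2 \left(-3\right) \left(-27\right) + \left(-15 + 12\right) \left(-89\right) = \left(-6\right) \left(-27\right) - -267 = 162 + 267 = 429$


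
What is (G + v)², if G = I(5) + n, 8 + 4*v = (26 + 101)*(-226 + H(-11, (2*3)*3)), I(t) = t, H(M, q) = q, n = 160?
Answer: 41486481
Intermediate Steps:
v = -6606 (v = -2 + ((26 + 101)*(-226 + (2*3)*3))/4 = -2 + (127*(-226 + 6*3))/4 = -2 + (127*(-226 + 18))/4 = -2 + (127*(-208))/4 = -2 + (¼)*(-26416) = -2 - 6604 = -6606)
G = 165 (G = 5 + 160 = 165)
(G + v)² = (165 - 6606)² = (-6441)² = 41486481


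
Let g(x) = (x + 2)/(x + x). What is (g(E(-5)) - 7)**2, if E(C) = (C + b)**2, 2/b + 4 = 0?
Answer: 2449225/58564 ≈ 41.821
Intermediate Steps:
b = -1/2 (b = 2/(-4 + 0) = 2/(-4) = 2*(-1/4) = -1/2 ≈ -0.50000)
E(C) = (-1/2 + C)**2 (E(C) = (C - 1/2)**2 = (-1/2 + C)**2)
g(x) = (2 + x)/(2*x) (g(x) = (2 + x)/((2*x)) = (2 + x)*(1/(2*x)) = (2 + x)/(2*x))
(g(E(-5)) - 7)**2 = ((2 + (-1 + 2*(-5))**2/4)/(2*(((-1 + 2*(-5))**2/4))) - 7)**2 = ((2 + (-1 - 10)**2/4)/(2*(((-1 - 10)**2/4))) - 7)**2 = ((2 + (1/4)*(-11)**2)/(2*(((1/4)*(-11)**2))) - 7)**2 = ((2 + (1/4)*121)/(2*(((1/4)*121))) - 7)**2 = ((2 + 121/4)/(2*(121/4)) - 7)**2 = ((1/2)*(4/121)*(129/4) - 7)**2 = (129/242 - 7)**2 = (-1565/242)**2 = 2449225/58564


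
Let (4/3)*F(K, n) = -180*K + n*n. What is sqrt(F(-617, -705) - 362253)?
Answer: sqrt(375243)/2 ≈ 306.29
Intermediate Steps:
F(K, n) = -135*K + 3*n**2/4 (F(K, n) = 3*(-180*K + n*n)/4 = 3*(-180*K + n**2)/4 = 3*(n**2 - 180*K)/4 = -135*K + 3*n**2/4)
sqrt(F(-617, -705) - 362253) = sqrt((-135*(-617) + (3/4)*(-705)**2) - 362253) = sqrt((83295 + (3/4)*497025) - 362253) = sqrt((83295 + 1491075/4) - 362253) = sqrt(1824255/4 - 362253) = sqrt(375243/4) = sqrt(375243)/2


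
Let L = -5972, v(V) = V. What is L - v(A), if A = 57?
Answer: -6029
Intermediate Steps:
L - v(A) = -5972 - 1*57 = -5972 - 57 = -6029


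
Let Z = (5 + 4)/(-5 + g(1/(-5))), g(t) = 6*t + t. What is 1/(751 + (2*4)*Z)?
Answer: 4/2959 ≈ 0.0013518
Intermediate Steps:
g(t) = 7*t
Z = -45/32 (Z = (5 + 4)/(-5 + 7/(-5)) = 9/(-5 + 7*(-⅕)) = 9/(-5 - 7/5) = 9/(-32/5) = 9*(-5/32) = -45/32 ≈ -1.4063)
1/(751 + (2*4)*Z) = 1/(751 + (2*4)*(-45/32)) = 1/(751 + 8*(-45/32)) = 1/(751 - 45/4) = 1/(2959/4) = 4/2959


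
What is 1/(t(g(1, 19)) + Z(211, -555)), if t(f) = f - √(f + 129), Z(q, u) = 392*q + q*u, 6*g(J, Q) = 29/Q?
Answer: -1061682/36514154959 + 114*√1679790/15372459237739 ≈ -2.9066e-5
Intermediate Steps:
g(J, Q) = 29/(6*Q) (g(J, Q) = (29/Q)/6 = 29/(6*Q))
t(f) = f - √(129 + f)
1/(t(g(1, 19)) + Z(211, -555)) = 1/(((29/6)/19 - √(129 + (29/6)/19)) + 211*(392 - 555)) = 1/(((29/6)*(1/19) - √(129 + (29/6)*(1/19))) + 211*(-163)) = 1/((29/114 - √(129 + 29/114)) - 34393) = 1/((29/114 - √(14735/114)) - 34393) = 1/((29/114 - √1679790/114) - 34393) = 1/(-3920773/114 - √1679790/114)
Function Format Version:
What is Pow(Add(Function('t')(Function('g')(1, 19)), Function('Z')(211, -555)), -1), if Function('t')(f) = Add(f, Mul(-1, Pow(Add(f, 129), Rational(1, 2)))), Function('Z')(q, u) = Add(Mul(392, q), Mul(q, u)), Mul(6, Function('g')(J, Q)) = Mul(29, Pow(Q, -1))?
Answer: Add(Rational(-1061682, 36514154959), Mul(Rational(114, 15372459237739), Pow(1679790, Rational(1, 2)))) ≈ -2.9066e-5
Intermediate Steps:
Function('g')(J, Q) = Mul(Rational(29, 6), Pow(Q, -1)) (Function('g')(J, Q) = Mul(Rational(1, 6), Mul(29, Pow(Q, -1))) = Mul(Rational(29, 6), Pow(Q, -1)))
Function('t')(f) = Add(f, Mul(-1, Pow(Add(129, f), Rational(1, 2))))
Pow(Add(Function('t')(Function('g')(1, 19)), Function('Z')(211, -555)), -1) = Pow(Add(Add(Mul(Rational(29, 6), Pow(19, -1)), Mul(-1, Pow(Add(129, Mul(Rational(29, 6), Pow(19, -1))), Rational(1, 2)))), Mul(211, Add(392, -555))), -1) = Pow(Add(Add(Mul(Rational(29, 6), Rational(1, 19)), Mul(-1, Pow(Add(129, Mul(Rational(29, 6), Rational(1, 19))), Rational(1, 2)))), Mul(211, -163)), -1) = Pow(Add(Add(Rational(29, 114), Mul(-1, Pow(Add(129, Rational(29, 114)), Rational(1, 2)))), -34393), -1) = Pow(Add(Add(Rational(29, 114), Mul(-1, Pow(Rational(14735, 114), Rational(1, 2)))), -34393), -1) = Pow(Add(Add(Rational(29, 114), Mul(-1, Mul(Rational(1, 114), Pow(1679790, Rational(1, 2))))), -34393), -1) = Pow(Add(Add(Rational(29, 114), Mul(Rational(-1, 114), Pow(1679790, Rational(1, 2)))), -34393), -1) = Pow(Add(Rational(-3920773, 114), Mul(Rational(-1, 114), Pow(1679790, Rational(1, 2)))), -1)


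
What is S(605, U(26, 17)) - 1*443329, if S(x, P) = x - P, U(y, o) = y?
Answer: -442750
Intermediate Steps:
S(605, U(26, 17)) - 1*443329 = (605 - 1*26) - 1*443329 = (605 - 26) - 443329 = 579 - 443329 = -442750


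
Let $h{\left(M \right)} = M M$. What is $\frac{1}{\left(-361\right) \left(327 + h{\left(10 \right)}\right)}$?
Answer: $- \frac{1}{154147} \approx -6.4873 \cdot 10^{-6}$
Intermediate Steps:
$h{\left(M \right)} = M^{2}$
$\frac{1}{\left(-361\right) \left(327 + h{\left(10 \right)}\right)} = \frac{1}{\left(-361\right) \left(327 + 10^{2}\right)} = \frac{1}{\left(-361\right) \left(327 + 100\right)} = \frac{1}{\left(-361\right) 427} = \frac{1}{-154147} = - \frac{1}{154147}$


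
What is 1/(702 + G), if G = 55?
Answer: 1/757 ≈ 0.0013210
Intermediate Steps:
1/(702 + G) = 1/(702 + 55) = 1/757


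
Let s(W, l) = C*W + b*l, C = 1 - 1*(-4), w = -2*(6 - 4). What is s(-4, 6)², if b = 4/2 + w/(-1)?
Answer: 256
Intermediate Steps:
w = -4 (w = -2*2 = -4)
b = 6 (b = 4/2 - 4/(-1) = 4*(½) - 4*(-1) = 2 + 4 = 6)
C = 5 (C = 1 + 4 = 5)
s(W, l) = 5*W + 6*l
s(-4, 6)² = (5*(-4) + 6*6)² = (-20 + 36)² = 16² = 256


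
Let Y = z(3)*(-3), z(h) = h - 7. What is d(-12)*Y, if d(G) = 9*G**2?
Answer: 15552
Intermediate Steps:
z(h) = -7 + h
Y = 12 (Y = (-7 + 3)*(-3) = -4*(-3) = 12)
d(-12)*Y = (9*(-12)**2)*12 = (9*144)*12 = 1296*12 = 15552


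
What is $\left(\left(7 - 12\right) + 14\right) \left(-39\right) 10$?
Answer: $-3510$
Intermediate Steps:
$\left(\left(7 - 12\right) + 14\right) \left(-39\right) 10 = \left(-5 + 14\right) \left(-39\right) 10 = 9 \left(-39\right) 10 = \left(-351\right) 10 = -3510$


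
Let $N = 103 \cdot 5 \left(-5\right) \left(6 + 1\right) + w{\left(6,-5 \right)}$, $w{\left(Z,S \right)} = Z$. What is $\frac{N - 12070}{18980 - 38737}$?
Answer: $\frac{30089}{19757} \approx 1.523$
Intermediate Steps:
$N = -18019$ ($N = 103 \cdot 5 \left(-5\right) \left(6 + 1\right) + 6 = 103 \left(\left(-25\right) 7\right) + 6 = 103 \left(-175\right) + 6 = -18025 + 6 = -18019$)
$\frac{N - 12070}{18980 - 38737} = \frac{-18019 - 12070}{18980 - 38737} = - \frac{30089}{-19757} = \left(-30089\right) \left(- \frac{1}{19757}\right) = \frac{30089}{19757}$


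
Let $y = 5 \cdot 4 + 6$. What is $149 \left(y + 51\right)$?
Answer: $11473$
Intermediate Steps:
$y = 26$ ($y = 20 + 6 = 26$)
$149 \left(y + 51\right) = 149 \left(26 + 51\right) = 149 \cdot 77 = 11473$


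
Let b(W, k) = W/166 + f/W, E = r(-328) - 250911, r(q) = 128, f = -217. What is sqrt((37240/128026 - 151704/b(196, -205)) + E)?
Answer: I*sqrt(3420836972700899971)/1216247 ≈ 1520.7*I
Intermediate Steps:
E = -250783 (E = 128 - 250911 = -250783)
b(W, k) = -217/W + W/166 (b(W, k) = W/166 - 217/W = -217/W + W/166)
sqrt((37240/128026 - 151704/b(196, -205)) + E) = sqrt((37240/128026 - 151704/(-217/196 + (1/166)*196)) - 250783) = sqrt((37240*(1/128026) - 151704/(-217*1/196 + 98/83)) - 250783) = sqrt((18620/64013 - 151704/(-31/28 + 98/83)) - 250783) = sqrt((18620/64013 - 151704/171/2324) - 250783) = sqrt((18620/64013 - 151704*2324/171) - 250783) = sqrt((18620/64013 - 39173344/19) - 250783) = sqrt(-2507602915692/1216247 - 250783) = sqrt(-2812616987093/1216247) = I*sqrt(3420836972700899971)/1216247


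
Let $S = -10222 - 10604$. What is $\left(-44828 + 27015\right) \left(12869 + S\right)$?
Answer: $141738041$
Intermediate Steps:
$S = -20826$ ($S = -10222 - 10604 = -20826$)
$\left(-44828 + 27015\right) \left(12869 + S\right) = \left(-44828 + 27015\right) \left(12869 - 20826\right) = \left(-17813\right) \left(-7957\right) = 141738041$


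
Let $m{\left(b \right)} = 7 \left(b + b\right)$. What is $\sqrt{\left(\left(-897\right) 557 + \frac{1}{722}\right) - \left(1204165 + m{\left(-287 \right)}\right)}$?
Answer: $\frac{7 i \sqrt{50091358}}{38} \approx 1303.8 i$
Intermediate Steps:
$m{\left(b \right)} = 14 b$ ($m{\left(b \right)} = 7 \cdot 2 b = 14 b$)
$\sqrt{\left(\left(-897\right) 557 + \frac{1}{722}\right) - \left(1204165 + m{\left(-287 \right)}\right)} = \sqrt{\left(\left(-897\right) 557 + \frac{1}{722}\right) - \left(1204165 - 4018\right)} = \sqrt{\left(-499629 + \frac{1}{722}\right) + \left(-1853187 + \left(649022 - -4018\right)\right)} = \sqrt{- \frac{360732137}{722} + \left(-1853187 + \left(649022 + 4018\right)\right)} = \sqrt{- \frac{360732137}{722} + \left(-1853187 + 653040\right)} = \sqrt{- \frac{360732137}{722} - 1200147} = \sqrt{- \frac{1227238271}{722}} = \frac{7 i \sqrt{50091358}}{38}$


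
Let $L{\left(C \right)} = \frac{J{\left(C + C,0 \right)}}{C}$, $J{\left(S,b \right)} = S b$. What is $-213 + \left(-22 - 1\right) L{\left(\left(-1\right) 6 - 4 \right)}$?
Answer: $-213$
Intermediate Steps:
$L{\left(C \right)} = 0$ ($L{\left(C \right)} = \frac{\left(C + C\right) 0}{C} = \frac{2 C 0}{C} = \frac{0}{C} = 0$)
$-213 + \left(-22 - 1\right) L{\left(\left(-1\right) 6 - 4 \right)} = -213 + \left(-22 - 1\right) 0 = -213 - 0 = -213 + 0 = -213$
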